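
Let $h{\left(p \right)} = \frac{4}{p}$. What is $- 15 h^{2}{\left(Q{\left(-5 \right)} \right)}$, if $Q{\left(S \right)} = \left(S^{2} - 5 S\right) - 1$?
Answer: $- \frac{240}{2401} \approx -0.099958$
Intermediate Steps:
$Q{\left(S \right)} = -1 + S^{2} - 5 S$
$- 15 h^{2}{\left(Q{\left(-5 \right)} \right)} = - 15 \left(\frac{4}{-1 + \left(-5\right)^{2} - -25}\right)^{2} = - 15 \left(\frac{4}{-1 + 25 + 25}\right)^{2} = - 15 \left(\frac{4}{49}\right)^{2} = \left(-15\right) \frac{16}{2401} = - \frac{240}{2401}$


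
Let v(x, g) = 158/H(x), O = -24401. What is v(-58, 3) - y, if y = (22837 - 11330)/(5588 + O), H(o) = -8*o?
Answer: 4155851/4364616 ≈ 0.95217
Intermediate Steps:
v(x, g) = -79/(4*x) (v(x, g) = 158/((-8*x)) = 158*(-1/(8*x)) = -79/(4*x))
y = -11507/18813 (y = (22837 - 11330)/(5588 - 24401) = 11507/(-18813) = 11507*(-1/18813) = -11507/18813 ≈ -0.61165)
v(-58, 3) - y = -79/4/(-58) - 1*(-11507/18813) = -79/4*(-1/58) + 11507/18813 = 79/232 + 11507/18813 = 4155851/4364616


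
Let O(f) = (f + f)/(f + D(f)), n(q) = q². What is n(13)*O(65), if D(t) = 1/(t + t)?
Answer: 2856100/8451 ≈ 337.96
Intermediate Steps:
D(t) = 1/(2*t)
O(f) = 2*f/(f + 1/(2*f)) (O(f) = (f + f)/(f + 1/(2*f)) = (2*f)/(f + 1/(2*f)) = 2*f/(f + 1/(2*f)))
n(13)*O(65) = 13²*(4*65²/(1 + 2*65²)) = 169*(4*4225/(1 + 2*4225)) = 169*(4*4225/(1 + 8450)) = 169*(4*4225/8451) = 169*(4*4225*(1/8451)) = 169*(16900/8451) = 2856100/8451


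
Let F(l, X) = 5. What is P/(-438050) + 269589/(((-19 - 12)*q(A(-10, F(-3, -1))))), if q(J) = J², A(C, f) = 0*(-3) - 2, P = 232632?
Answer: -59061153909/27159100 ≈ -2174.6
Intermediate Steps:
A(C, f) = -2 (A(C, f) = 0 - 2 = -2)
P/(-438050) + 269589/(((-19 - 12)*q(A(-10, F(-3, -1))))) = 232632/(-438050) + 269589/(((-19 - 12)*(-2)²)) = 232632*(-1/438050) + 269589/((-31*4)) = -116316/219025 + 269589/(-124) = -116316/219025 + 269589*(-1/124) = -116316/219025 - 269589/124 = -59061153909/27159100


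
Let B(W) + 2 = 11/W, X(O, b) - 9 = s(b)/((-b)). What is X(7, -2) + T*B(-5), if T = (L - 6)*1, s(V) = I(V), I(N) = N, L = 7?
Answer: 19/5 ≈ 3.8000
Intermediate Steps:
s(V) = V
X(O, b) = 8 (X(O, b) = 9 + b/((-b)) = 9 + b*(-1/b) = 9 - 1 = 8)
T = 1 (T = (7 - 6)*1 = 1*1 = 1)
B(W) = -2 + 11/W
X(7, -2) + T*B(-5) = 8 + 1*(-2 + 11/(-5)) = 8 + 1*(-2 + 11*(-⅕)) = 8 + 1*(-2 - 11/5) = 8 + 1*(-21/5) = 8 - 21/5 = 19/5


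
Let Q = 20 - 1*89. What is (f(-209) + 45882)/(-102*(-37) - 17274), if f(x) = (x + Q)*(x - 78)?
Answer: -31417/3375 ≈ -9.3087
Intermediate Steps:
Q = -69 (Q = 20 - 89 = -69)
f(x) = (-78 + x)*(-69 + x) (f(x) = (x - 69)*(x - 78) = (-69 + x)*(-78 + x) = (-78 + x)*(-69 + x))
(f(-209) + 45882)/(-102*(-37) - 17274) = ((5382 + (-209)² - 147*(-209)) + 45882)/(-102*(-37) - 17274) = ((5382 + 43681 + 30723) + 45882)/(3774 - 17274) = (79786 + 45882)/(-13500) = 125668*(-1/13500) = -31417/3375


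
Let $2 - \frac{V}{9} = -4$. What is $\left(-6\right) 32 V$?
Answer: $-10368$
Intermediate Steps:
$V = 54$ ($V = 18 - -36 = 18 + 36 = 54$)
$\left(-6\right) 32 V = \left(-6\right) 32 \cdot 54 = \left(-192\right) 54 = -10368$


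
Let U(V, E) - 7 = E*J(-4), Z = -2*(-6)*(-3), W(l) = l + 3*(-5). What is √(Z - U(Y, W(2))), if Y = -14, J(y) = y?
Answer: I*√95 ≈ 9.7468*I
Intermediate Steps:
W(l) = -15 + l (W(l) = l - 15 = -15 + l)
Z = -36 (Z = 12*(-3) = -36)
U(V, E) = 7 - 4*E (U(V, E) = 7 + E*(-4) = 7 - 4*E)
√(Z - U(Y, W(2))) = √(-36 - (7 - 4*(-15 + 2))) = √(-36 - (7 - 4*(-13))) = √(-36 - (7 + 52)) = √(-36 - 1*59) = √(-36 - 59) = √(-95) = I*√95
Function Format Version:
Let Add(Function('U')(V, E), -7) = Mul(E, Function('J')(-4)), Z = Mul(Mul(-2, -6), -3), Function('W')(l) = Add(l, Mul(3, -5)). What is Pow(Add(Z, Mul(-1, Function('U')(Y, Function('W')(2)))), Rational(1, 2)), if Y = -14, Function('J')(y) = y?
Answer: Mul(I, Pow(95, Rational(1, 2))) ≈ Mul(9.7468, I)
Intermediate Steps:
Function('W')(l) = Add(-15, l) (Function('W')(l) = Add(l, -15) = Add(-15, l))
Z = -36 (Z = Mul(12, -3) = -36)
Function('U')(V, E) = Add(7, Mul(-4, E)) (Function('U')(V, E) = Add(7, Mul(E, -4)) = Add(7, Mul(-4, E)))
Pow(Add(Z, Mul(-1, Function('U')(Y, Function('W')(2)))), Rational(1, 2)) = Pow(Add(-36, Mul(-1, Add(7, Mul(-4, Add(-15, 2))))), Rational(1, 2)) = Pow(Add(-36, Mul(-1, Add(7, Mul(-4, -13)))), Rational(1, 2)) = Pow(Add(-36, Mul(-1, Add(7, 52))), Rational(1, 2)) = Pow(Add(-36, Mul(-1, 59)), Rational(1, 2)) = Pow(Add(-36, -59), Rational(1, 2)) = Pow(-95, Rational(1, 2)) = Mul(I, Pow(95, Rational(1, 2)))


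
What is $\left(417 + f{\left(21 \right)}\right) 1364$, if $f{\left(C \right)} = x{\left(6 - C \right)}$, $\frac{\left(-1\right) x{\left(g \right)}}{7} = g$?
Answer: $712008$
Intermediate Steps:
$x{\left(g \right)} = - 7 g$
$f{\left(C \right)} = -42 + 7 C$ ($f{\left(C \right)} = - 7 \left(6 - C\right) = -42 + 7 C$)
$\left(417 + f{\left(21 \right)}\right) 1364 = \left(417 + \left(-42 + 7 \cdot 21\right)\right) 1364 = \left(417 + \left(-42 + 147\right)\right) 1364 = \left(417 + 105\right) 1364 = 522 \cdot 1364 = 712008$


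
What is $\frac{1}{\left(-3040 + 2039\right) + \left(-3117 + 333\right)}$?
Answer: $- \frac{1}{3785} \approx -0.0002642$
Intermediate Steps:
$\frac{1}{\left(-3040 + 2039\right) + \left(-3117 + 333\right)} = \frac{1}{-1001 - 2784} = \frac{1}{-3785} = - \frac{1}{3785}$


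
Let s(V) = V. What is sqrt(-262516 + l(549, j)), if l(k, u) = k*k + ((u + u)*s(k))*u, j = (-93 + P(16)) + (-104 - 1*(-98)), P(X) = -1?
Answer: sqrt(11018885) ≈ 3319.5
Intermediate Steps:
j = -100 (j = (-93 - 1) + (-104 - 1*(-98)) = -94 + (-104 + 98) = -94 - 6 = -100)
l(k, u) = k**2 + 2*k*u**2 (l(k, u) = k*k + ((u + u)*k)*u = k**2 + ((2*u)*k)*u = k**2 + (2*k*u)*u = k**2 + 2*k*u**2)
sqrt(-262516 + l(549, j)) = sqrt(-262516 + 549*(549 + 2*(-100)**2)) = sqrt(-262516 + 549*(549 + 2*10000)) = sqrt(-262516 + 549*(549 + 20000)) = sqrt(-262516 + 549*20549) = sqrt(-262516 + 11281401) = sqrt(11018885)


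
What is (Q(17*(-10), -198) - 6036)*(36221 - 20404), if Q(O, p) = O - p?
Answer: -95028536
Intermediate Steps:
(Q(17*(-10), -198) - 6036)*(36221 - 20404) = ((17*(-10) - 1*(-198)) - 6036)*(36221 - 20404) = ((-170 + 198) - 6036)*15817 = (28 - 6036)*15817 = -6008*15817 = -95028536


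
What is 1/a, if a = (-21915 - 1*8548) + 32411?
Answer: 1/1948 ≈ 0.00051335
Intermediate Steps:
a = 1948 (a = (-21915 - 8548) + 32411 = -30463 + 32411 = 1948)
1/a = 1/1948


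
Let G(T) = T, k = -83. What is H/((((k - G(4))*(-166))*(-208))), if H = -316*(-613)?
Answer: -48427/750984 ≈ -0.064485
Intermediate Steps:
H = 193708
H/((((k - G(4))*(-166))*(-208))) = 193708/((((-83 - 1*4)*(-166))*(-208))) = 193708/((((-83 - 4)*(-166))*(-208))) = 193708/((-87*(-166)*(-208))) = 193708/((14442*(-208))) = 193708/(-3003936) = 193708*(-1/3003936) = -48427/750984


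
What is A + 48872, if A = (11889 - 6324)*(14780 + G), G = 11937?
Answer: 148728977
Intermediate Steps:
A = 148680105 (A = (11889 - 6324)*(14780 + 11937) = 5565*26717 = 148680105)
A + 48872 = 148680105 + 48872 = 148728977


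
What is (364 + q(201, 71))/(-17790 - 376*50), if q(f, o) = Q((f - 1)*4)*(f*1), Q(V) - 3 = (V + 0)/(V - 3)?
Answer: -931499/29162230 ≈ -0.031942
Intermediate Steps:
Q(V) = 3 + V/(-3 + V) (Q(V) = 3 + (V + 0)/(V - 3) = 3 + V/(-3 + V))
q(f, o) = f*(-25 + 16*f)/(-7 + 4*f) (q(f, o) = ((-9 + 4*((f - 1)*4))/(-3 + (f - 1)*4))*(f*1) = ((-9 + 4*((-1 + f)*4))/(-3 + (-1 + f)*4))*f = ((-9 + 4*(-4 + 4*f))/(-3 + (-4 + 4*f)))*f = ((-9 + (-16 + 16*f))/(-7 + 4*f))*f = ((-25 + 16*f)/(-7 + 4*f))*f = f*(-25 + 16*f)/(-7 + 4*f))
(364 + q(201, 71))/(-17790 - 376*50) = (364 + 201*(-25 + 16*201)/(-7 + 4*201))/(-17790 - 376*50) = (364 + 201*(-25 + 3216)/(-7 + 804))/(-17790 - 18800) = (364 + 201*3191/797)/(-36590) = (364 + 201*(1/797)*3191)*(-1/36590) = (364 + 641391/797)*(-1/36590) = (931499/797)*(-1/36590) = -931499/29162230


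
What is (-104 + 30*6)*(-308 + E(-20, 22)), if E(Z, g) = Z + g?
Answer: -23256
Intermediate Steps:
(-104 + 30*6)*(-308 + E(-20, 22)) = (-104 + 30*6)*(-308 + (-20 + 22)) = (-104 + 180)*(-308 + 2) = 76*(-306) = -23256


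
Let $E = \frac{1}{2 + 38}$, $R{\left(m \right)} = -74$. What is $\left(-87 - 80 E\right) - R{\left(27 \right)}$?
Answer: $-15$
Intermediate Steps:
$E = \frac{1}{40} \approx 0.025$
$\left(-87 - 80 E\right) - R{\left(27 \right)} = \left(-87 - 2\right) - -74 = \left(-87 - 2\right) + 74 = -89 + 74 = -15$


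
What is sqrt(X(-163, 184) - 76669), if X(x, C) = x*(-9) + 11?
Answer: I*sqrt(75191) ≈ 274.21*I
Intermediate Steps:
X(x, C) = 11 - 9*x (X(x, C) = -9*x + 11 = 11 - 9*x)
sqrt(X(-163, 184) - 76669) = sqrt((11 - 9*(-163)) - 76669) = sqrt((11 + 1467) - 76669) = sqrt(1478 - 76669) = sqrt(-75191) = I*sqrt(75191)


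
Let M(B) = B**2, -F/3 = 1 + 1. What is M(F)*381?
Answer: 13716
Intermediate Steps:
F = -6 (F = -3*(1 + 1) = -3*2 = -6)
M(F)*381 = (-6)**2*381 = 36*381 = 13716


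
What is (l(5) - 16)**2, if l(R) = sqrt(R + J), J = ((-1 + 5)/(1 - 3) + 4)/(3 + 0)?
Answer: (48 - sqrt(51))**2/9 ≈ 185.49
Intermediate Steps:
J = 2/3 (J = (4/(-2) + 4)/3 = (4*(-1/2) + 4)*(1/3) = (-2 + 4)*(1/3) = 2*(1/3) = 2/3 ≈ 0.66667)
l(R) = sqrt(2/3 + R) (l(R) = sqrt(R + 2/3) = sqrt(2/3 + R))
(l(5) - 16)**2 = (sqrt(6 + 9*5)/3 - 16)**2 = (sqrt(6 + 45)/3 - 16)**2 = (sqrt(51)/3 - 16)**2 = (-16 + sqrt(51)/3)**2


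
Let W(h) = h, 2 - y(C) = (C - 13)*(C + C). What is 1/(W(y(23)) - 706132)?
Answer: -1/706590 ≈ -1.4152e-6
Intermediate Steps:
y(C) = 2 - 2*C*(-13 + C) (y(C) = 2 - (C - 13)*(C + C) = 2 - (-13 + C)*2*C = 2 - 2*C*(-13 + C))
1/(W(y(23)) - 706132) = 1/((2 - 2*23**2 + 26*23) - 706132) = 1/((2 - 2*529 + 598) - 706132) = 1/((2 - 1058 + 598) - 706132) = 1/(-458 - 706132) = 1/(-706590) = -1/706590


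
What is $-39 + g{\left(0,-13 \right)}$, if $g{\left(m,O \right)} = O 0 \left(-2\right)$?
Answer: $-39$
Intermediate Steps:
$g{\left(m,O \right)} = 0$ ($g{\left(m,O \right)} = 0 \left(-2\right) = 0$)
$-39 + g{\left(0,-13 \right)} = -39 + 0 = -39$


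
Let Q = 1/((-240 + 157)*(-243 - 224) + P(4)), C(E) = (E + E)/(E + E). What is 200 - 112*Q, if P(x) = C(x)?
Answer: 3876144/19381 ≈ 200.00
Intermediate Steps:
C(E) = 1 (C(E) = (2*E)/((2*E)) = (2*E)*(1/(2*E)) = 1)
P(x) = 1
Q = 1/38762 (Q = 1/((-240 + 157)*(-243 - 224) + 1) = 1/(-83*(-467) + 1) = 1/(38761 + 1) = 1/38762 ≈ 2.5798e-5)
200 - 112*Q = 200 - 112*1/38762 = 200 - 56/19381 = 3876144/19381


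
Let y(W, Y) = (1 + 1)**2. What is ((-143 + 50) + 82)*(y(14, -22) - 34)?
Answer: 330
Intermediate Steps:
y(W, Y) = 4 (y(W, Y) = 2**2 = 4)
((-143 + 50) + 82)*(y(14, -22) - 34) = ((-143 + 50) + 82)*(4 - 34) = (-93 + 82)*(-30) = -11*(-30) = 330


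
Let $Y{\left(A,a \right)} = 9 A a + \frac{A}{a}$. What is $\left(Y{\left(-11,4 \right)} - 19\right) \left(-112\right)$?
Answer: $46788$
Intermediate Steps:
$Y{\left(A,a \right)} = \frac{A}{a} + 9 A a$ ($Y{\left(A,a \right)} = 9 A a + \frac{A}{a} = \frac{A}{a} + 9 A a$)
$\left(Y{\left(-11,4 \right)} - 19\right) \left(-112\right) = \left(\left(- \frac{11}{4} + 9 \left(-11\right) 4\right) - 19\right) \left(-112\right) = \left(\left(\left(-11\right) \frac{1}{4} - 396\right) - 19\right) \left(-112\right) = \left(\left(- \frac{11}{4} - 396\right) - 19\right) \left(-112\right) = \left(- \frac{1595}{4} - 19\right) \left(-112\right) = \left(- \frac{1671}{4}\right) \left(-112\right) = 46788$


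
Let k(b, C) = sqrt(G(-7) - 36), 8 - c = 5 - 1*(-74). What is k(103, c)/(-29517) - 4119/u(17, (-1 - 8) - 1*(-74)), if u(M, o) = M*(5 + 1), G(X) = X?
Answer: -1373/34 - I*sqrt(43)/29517 ≈ -40.382 - 0.00022216*I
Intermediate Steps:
u(M, o) = 6*M (u(M, o) = M*6 = 6*M)
c = -71 (c = 8 - (5 - 1*(-74)) = 8 - (5 + 74) = 8 - 1*79 = 8 - 79 = -71)
k(b, C) = I*sqrt(43) (k(b, C) = sqrt(-7 - 36) = sqrt(-43) = I*sqrt(43))
k(103, c)/(-29517) - 4119/u(17, (-1 - 8) - 1*(-74)) = (I*sqrt(43))/(-29517) - 4119/(6*17) = (I*sqrt(43))*(-1/29517) - 4119/102 = -I*sqrt(43)/29517 - 4119*1/102 = -I*sqrt(43)/29517 - 1373/34 = -1373/34 - I*sqrt(43)/29517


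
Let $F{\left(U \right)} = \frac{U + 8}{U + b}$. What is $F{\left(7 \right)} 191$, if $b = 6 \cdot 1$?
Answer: $\frac{2865}{13} \approx 220.38$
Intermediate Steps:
$b = 6$
$F{\left(U \right)} = \frac{8 + U}{6 + U}$ ($F{\left(U \right)} = \frac{U + 8}{U + 6} = \frac{8 + U}{6 + U}$)
$F{\left(7 \right)} 191 = \frac{8 + 7}{6 + 7} \cdot 191 = \frac{1}{13} \cdot 15 \cdot 191 = \frac{15}{13} \cdot 191 = \frac{2865}{13}$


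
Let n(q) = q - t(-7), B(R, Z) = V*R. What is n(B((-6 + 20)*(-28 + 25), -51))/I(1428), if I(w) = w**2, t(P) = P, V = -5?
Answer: 31/291312 ≈ 0.00010642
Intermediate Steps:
B(R, Z) = -5*R
n(q) = 7 + q (n(q) = q - 1*(-7) = q + 7 = 7 + q)
n(B((-6 + 20)*(-28 + 25), -51))/I(1428) = (7 - 5*(-6 + 20)*(-28 + 25))/(1428**2) = (7 - 70*(-3))/2039184 = (7 - 5*(-42))*(1/2039184) = (7 + 210)*(1/2039184) = 217*(1/2039184) = 31/291312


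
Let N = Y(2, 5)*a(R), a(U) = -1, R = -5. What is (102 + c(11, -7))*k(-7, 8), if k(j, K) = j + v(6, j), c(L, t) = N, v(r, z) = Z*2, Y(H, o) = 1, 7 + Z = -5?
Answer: -3131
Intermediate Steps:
Z = -12 (Z = -7 - 5 = -12)
v(r, z) = -24 (v(r, z) = -12*2 = -24)
N = -1 (N = 1*(-1) = -1)
c(L, t) = -1
k(j, K) = -24 + j (k(j, K) = j - 24 = -24 + j)
(102 + c(11, -7))*k(-7, 8) = (102 - 1)*(-24 - 7) = 101*(-31) = -3131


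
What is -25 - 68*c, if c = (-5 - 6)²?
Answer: -8253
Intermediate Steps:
c = 121 (c = (-11)² = 121)
-25 - 68*c = -25 - 68*121 = -25 - 8228 = -8253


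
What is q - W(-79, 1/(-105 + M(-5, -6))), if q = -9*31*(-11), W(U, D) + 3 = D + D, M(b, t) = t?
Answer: 340994/111 ≈ 3072.0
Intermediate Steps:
W(U, D) = -3 + 2*D (W(U, D) = -3 + (D + D) = -3 + 2*D)
q = 3069 (q = -279*(-11) = 3069)
q - W(-79, 1/(-105 + M(-5, -6))) = 3069 - (-3 + 2/(-105 - 6)) = 3069 - (-3 + 2/(-111)) = 3069 - (-3 + 2*(-1/111)) = 3069 - (-3 - 2/111) = 3069 - 1*(-335/111) = 3069 + 335/111 = 340994/111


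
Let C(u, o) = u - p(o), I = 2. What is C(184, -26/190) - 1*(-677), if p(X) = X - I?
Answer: 81998/95 ≈ 863.14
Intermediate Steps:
p(X) = -2 + X (p(X) = X - 1*2 = X - 2 = -2 + X)
C(u, o) = 2 + u - o (C(u, o) = u - (-2 + o) = u + (2 - o) = 2 + u - o)
C(184, -26/190) - 1*(-677) = (2 + 184 - (-26)/190) - 1*(-677) = (2 + 184 - (-26)/190) + 677 = (2 + 184 - 1*(-13/95)) + 677 = (2 + 184 + 13/95) + 677 = 17683/95 + 677 = 81998/95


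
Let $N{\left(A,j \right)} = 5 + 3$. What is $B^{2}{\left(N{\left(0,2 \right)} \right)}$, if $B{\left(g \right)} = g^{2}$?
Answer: $4096$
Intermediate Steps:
$N{\left(A,j \right)} = 8$
$B^{2}{\left(N{\left(0,2 \right)} \right)} = \left(8^{2}\right)^{2} = 64^{2} = 4096$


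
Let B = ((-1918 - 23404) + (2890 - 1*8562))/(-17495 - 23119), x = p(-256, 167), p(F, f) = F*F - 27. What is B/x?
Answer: 15497/1330291263 ≈ 1.1649e-5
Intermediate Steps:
p(F, f) = -27 + F² (p(F, f) = F² - 27 = -27 + F²)
x = 65509 (x = -27 + (-256)² = -27 + 65536 = 65509)
B = 15497/20307 (B = (-25322 + (2890 - 8562))/(-40614) = (-25322 - 5672)*(-1/40614) = -30994*(-1/40614) = 15497/20307 ≈ 0.76314)
B/x = (15497/20307)/65509 = (15497/20307)*(1/65509) = 15497/1330291263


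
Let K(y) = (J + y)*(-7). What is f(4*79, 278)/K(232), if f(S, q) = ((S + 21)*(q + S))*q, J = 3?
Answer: -55649484/1645 ≈ -33830.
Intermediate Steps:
f(S, q) = q*(21 + S)*(S + q) (f(S, q) = ((21 + S)*(S + q))*q = q*(21 + S)*(S + q))
K(y) = -21 - 7*y (K(y) = (3 + y)*(-7) = -21 - 7*y)
f(4*79, 278)/K(232) = (278*((4*79)**2 + 21*(4*79) + 21*278 + (4*79)*278))/(-21 - 7*232) = (278*(316**2 + 21*316 + 5838 + 316*278))/(-21 - 1624) = (278*(99856 + 6636 + 5838 + 87848))/(-1645) = (278*200178)*(-1/1645) = 55649484*(-1/1645) = -55649484/1645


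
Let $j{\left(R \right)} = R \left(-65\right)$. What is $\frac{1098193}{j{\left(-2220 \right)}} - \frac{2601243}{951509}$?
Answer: $\frac{51506242949}{10561749900} \approx 4.8767$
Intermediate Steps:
$j{\left(R \right)} = - 65 R$
$\frac{1098193}{j{\left(-2220 \right)}} - \frac{2601243}{951509} = \frac{1098193}{\left(-65\right) \left(-2220\right)} - \frac{2601243}{951509} = \frac{1098193}{144300} - \frac{2601243}{951509} = \frac{51506242949}{10561749900}$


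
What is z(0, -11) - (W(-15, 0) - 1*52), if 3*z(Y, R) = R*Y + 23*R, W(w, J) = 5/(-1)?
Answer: -82/3 ≈ -27.333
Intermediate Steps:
W(w, J) = -5 (W(w, J) = 5*(-1) = -5)
z(Y, R) = 23*R/3 + R*Y/3 (z(Y, R) = (R*Y + 23*R)/3 = (23*R + R*Y)/3 = 23*R/3 + R*Y/3)
z(0, -11) - (W(-15, 0) - 1*52) = (1/3)*(-11)*(23 + 0) - (-5 - 1*52) = (1/3)*(-11)*23 - (-5 - 52) = -253/3 - 1*(-57) = -253/3 + 57 = -82/3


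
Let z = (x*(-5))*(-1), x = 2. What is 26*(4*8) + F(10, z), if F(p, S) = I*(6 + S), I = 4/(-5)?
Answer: 4096/5 ≈ 819.20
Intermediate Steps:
I = -⅘ (I = 4*(-⅕) = -⅘ ≈ -0.80000)
z = 10 (z = (2*(-5))*(-1) = -10*(-1) = 10)
F(p, S) = -24/5 - 4*S/5 (F(p, S) = -4*(6 + S)/5 = -24/5 - 4*S/5)
26*(4*8) + F(10, z) = 26*(4*8) + (-24/5 - ⅘*10) = 26*32 + (-24/5 - 8) = 832 - 64/5 = 4096/5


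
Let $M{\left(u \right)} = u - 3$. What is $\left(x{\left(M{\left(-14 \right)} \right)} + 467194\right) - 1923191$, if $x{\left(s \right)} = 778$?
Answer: $-1455219$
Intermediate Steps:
$M{\left(u \right)} = -3 + u$
$\left(x{\left(M{\left(-14 \right)} \right)} + 467194\right) - 1923191 = \left(778 + 467194\right) - 1923191 = 467972 - 1923191 = -1455219$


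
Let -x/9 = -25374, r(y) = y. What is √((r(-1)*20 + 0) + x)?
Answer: √228346 ≈ 477.86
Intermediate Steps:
x = 228366 (x = -9*(-25374) = 228366)
√((r(-1)*20 + 0) + x) = √((-1*20 + 0) + 228366) = √((-20 + 0) + 228366) = √(-20 + 228366) = √228346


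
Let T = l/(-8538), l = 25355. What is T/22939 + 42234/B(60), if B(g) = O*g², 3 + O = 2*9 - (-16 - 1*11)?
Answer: 32808847669/117511909200 ≈ 0.27920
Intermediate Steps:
T = -25355/8538 (T = 25355/(-8538) = 25355*(-1/8538) = -25355/8538 ≈ -2.9697)
O = 42 (O = -3 + (2*9 - (-16 - 1*11)) = -3 + (18 - (-16 - 11)) = -3 + (18 - 1*(-27)) = -3 + (18 + 27) = -3 + 45 = 42)
B(g) = 42*g²
T/22939 + 42234/B(60) = -25355/8538/22939 + 42234/((42*60²)) = -25355/8538*1/22939 + 42234/((42*3600)) = -25355/195853182 + 42234/151200 = -25355/195853182 + 42234*(1/151200) = -25355/195853182 + 7039/25200 = 32808847669/117511909200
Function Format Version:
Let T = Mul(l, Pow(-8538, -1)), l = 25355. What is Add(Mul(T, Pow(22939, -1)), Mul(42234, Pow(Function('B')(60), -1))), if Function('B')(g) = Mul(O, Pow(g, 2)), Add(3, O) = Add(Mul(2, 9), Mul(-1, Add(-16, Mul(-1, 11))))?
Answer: Rational(32808847669, 117511909200) ≈ 0.27920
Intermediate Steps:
T = Rational(-25355, 8538) (T = Mul(25355, Pow(-8538, -1)) = Mul(25355, Rational(-1, 8538)) = Rational(-25355, 8538) ≈ -2.9697)
O = 42 (O = Add(-3, Add(Mul(2, 9), Mul(-1, Add(-16, Mul(-1, 11))))) = Add(-3, Add(18, Mul(-1, Add(-16, -11)))) = Add(-3, Add(18, Mul(-1, -27))) = Add(-3, Add(18, 27)) = Add(-3, 45) = 42)
Function('B')(g) = Mul(42, Pow(g, 2))
Add(Mul(T, Pow(22939, -1)), Mul(42234, Pow(Function('B')(60), -1))) = Add(Mul(Rational(-25355, 8538), Pow(22939, -1)), Mul(42234, Pow(Mul(42, Pow(60, 2)), -1))) = Add(Mul(Rational(-25355, 8538), Rational(1, 22939)), Mul(42234, Pow(Mul(42, 3600), -1))) = Add(Rational(-25355, 195853182), Mul(42234, Pow(151200, -1))) = Add(Rational(-25355, 195853182), Mul(42234, Rational(1, 151200))) = Add(Rational(-25355, 195853182), Rational(7039, 25200)) = Rational(32808847669, 117511909200)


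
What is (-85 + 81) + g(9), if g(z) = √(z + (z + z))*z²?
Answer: -4 + 243*√3 ≈ 416.89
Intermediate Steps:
g(z) = √3*z^(5/2) (g(z) = √(z + 2*z)*z² = √(3*z)*z² = (√3*√z)*z² = √3*z^(5/2))
(-85 + 81) + g(9) = (-85 + 81) + √3*9^(5/2) = -4 + √3*243 = -4 + 243*√3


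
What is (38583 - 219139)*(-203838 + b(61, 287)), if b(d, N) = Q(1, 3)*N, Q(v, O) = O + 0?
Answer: 36648715212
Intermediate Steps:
Q(v, O) = O
b(d, N) = 3*N
(38583 - 219139)*(-203838 + b(61, 287)) = (38583 - 219139)*(-203838 + 3*287) = -180556*(-203838 + 861) = -180556*(-202977) = 36648715212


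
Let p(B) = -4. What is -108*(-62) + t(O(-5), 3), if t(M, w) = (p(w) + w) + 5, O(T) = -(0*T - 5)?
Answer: 6700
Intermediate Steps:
O(T) = 5 (O(T) = -(0 - 5) = -1*(-5) = 5)
t(M, w) = 1 + w (t(M, w) = (-4 + w) + 5 = 1 + w)
-108*(-62) + t(O(-5), 3) = -108*(-62) + (1 + 3) = 6696 + 4 = 6700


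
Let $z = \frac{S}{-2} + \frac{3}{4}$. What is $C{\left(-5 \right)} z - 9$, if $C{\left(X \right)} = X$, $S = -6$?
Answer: $- \frac{111}{4} \approx -27.75$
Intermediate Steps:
$z = \frac{15}{4}$ ($z = - \frac{6}{-2} + \frac{3}{4} = \left(-6\right) \left(- \frac{1}{2}\right) + 3 \cdot \frac{1}{4} = 3 + \frac{3}{4} = \frac{15}{4} \approx 3.75$)
$C{\left(-5 \right)} z - 9 = \left(-5\right) \frac{15}{4} - 9 = - \frac{75}{4} - 9 = - \frac{111}{4}$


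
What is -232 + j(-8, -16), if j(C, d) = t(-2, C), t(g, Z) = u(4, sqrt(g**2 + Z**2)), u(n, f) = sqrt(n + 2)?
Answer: -232 + sqrt(6) ≈ -229.55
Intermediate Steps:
u(n, f) = sqrt(2 + n)
t(g, Z) = sqrt(6) (t(g, Z) = sqrt(2 + 4) = sqrt(6))
j(C, d) = sqrt(6)
-232 + j(-8, -16) = -232 + sqrt(6)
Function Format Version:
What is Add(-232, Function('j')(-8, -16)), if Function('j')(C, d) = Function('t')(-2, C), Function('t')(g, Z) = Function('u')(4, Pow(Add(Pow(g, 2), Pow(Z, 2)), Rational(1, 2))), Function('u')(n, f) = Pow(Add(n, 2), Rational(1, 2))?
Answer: Add(-232, Pow(6, Rational(1, 2))) ≈ -229.55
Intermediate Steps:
Function('u')(n, f) = Pow(Add(2, n), Rational(1, 2))
Function('t')(g, Z) = Pow(6, Rational(1, 2)) (Function('t')(g, Z) = Pow(Add(2, 4), Rational(1, 2)) = Pow(6, Rational(1, 2)))
Function('j')(C, d) = Pow(6, Rational(1, 2))
Add(-232, Function('j')(-8, -16)) = Add(-232, Pow(6, Rational(1, 2)))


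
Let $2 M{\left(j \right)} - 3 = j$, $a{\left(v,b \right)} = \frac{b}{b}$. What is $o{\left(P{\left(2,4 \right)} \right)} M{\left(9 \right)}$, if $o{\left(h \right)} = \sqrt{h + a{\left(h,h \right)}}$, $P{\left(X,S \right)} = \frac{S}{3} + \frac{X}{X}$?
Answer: $2 \sqrt{30} \approx 10.954$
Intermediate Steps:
$a{\left(v,b \right)} = 1$
$M{\left(j \right)} = \frac{3}{2} + \frac{j}{2}$
$P{\left(X,S \right)} = 1 + \frac{S}{3}$ ($P{\left(X,S \right)} = S \frac{1}{3} + 1 = \frac{S}{3} + 1 = 1 + \frac{S}{3}$)
$o{\left(h \right)} = \sqrt{1 + h}$ ($o{\left(h \right)} = \sqrt{h + 1} = \sqrt{1 + h}$)
$o{\left(P{\left(2,4 \right)} \right)} M{\left(9 \right)} = \sqrt{1 + \left(1 + \frac{1}{3} \cdot 4\right)} \left(\frac{3}{2} + \frac{1}{2} \cdot 9\right) = \sqrt{1 + \left(1 + \frac{4}{3}\right)} \left(\frac{3}{2} + \frac{9}{2}\right) = \sqrt{1 + \frac{7}{3}} \cdot 6 = \sqrt{\frac{10}{3}} \cdot 6 = \frac{\sqrt{30}}{3} \cdot 6 = 2 \sqrt{30}$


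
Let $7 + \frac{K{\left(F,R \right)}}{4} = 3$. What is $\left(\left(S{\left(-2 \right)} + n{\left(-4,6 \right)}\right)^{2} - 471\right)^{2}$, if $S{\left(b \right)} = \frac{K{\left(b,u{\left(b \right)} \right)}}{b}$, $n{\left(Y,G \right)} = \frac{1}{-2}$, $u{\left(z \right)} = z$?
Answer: $\frac{2752281}{16} \approx 1.7202 \cdot 10^{5}$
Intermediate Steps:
$K{\left(F,R \right)} = -16$ ($K{\left(F,R \right)} = -28 + 4 \cdot 3 = -28 + 12 = -16$)
$n{\left(Y,G \right)} = - \frac{1}{2}$
$S{\left(b \right)} = - \frac{16}{b}$
$\left(\left(S{\left(-2 \right)} + n{\left(-4,6 \right)}\right)^{2} - 471\right)^{2} = \left(\left(- \frac{16}{-2} - \frac{1}{2}\right)^{2} - 471\right)^{2} = \left(\left(\left(-16\right) \left(- \frac{1}{2}\right) - \frac{1}{2}\right)^{2} - 471\right)^{2} = \left(\left(8 - \frac{1}{2}\right)^{2} - 471\right)^{2} = \left(\left(\frac{15}{2}\right)^{2} - 471\right)^{2} = \left(\frac{225}{4} - 471\right)^{2} = \left(- \frac{1659}{4}\right)^{2} = \frac{2752281}{16}$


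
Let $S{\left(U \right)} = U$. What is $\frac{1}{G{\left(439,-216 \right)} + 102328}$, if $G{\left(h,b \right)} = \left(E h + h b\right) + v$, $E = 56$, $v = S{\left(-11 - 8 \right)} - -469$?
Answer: $\frac{1}{32538} \approx 3.0733 \cdot 10^{-5}$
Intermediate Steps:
$v = 450$ ($v = \left(-11 - 8\right) - -469 = -19 + 469 = 450$)
$G{\left(h,b \right)} = 450 + 56 h + b h$ ($G{\left(h,b \right)} = \left(56 h + h b\right) + 450 = \left(56 h + b h\right) + 450 = 450 + 56 h + b h$)
$\frac{1}{G{\left(439,-216 \right)} + 102328} = \frac{1}{\left(450 + 56 \cdot 439 - 94824\right) + 102328} = \frac{1}{\left(450 + 24584 - 94824\right) + 102328} = \frac{1}{-69790 + 102328} = \frac{1}{32538}$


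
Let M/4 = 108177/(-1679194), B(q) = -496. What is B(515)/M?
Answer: 208220056/108177 ≈ 1924.8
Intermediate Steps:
M = -216354/839597 (M = 4*(108177/(-1679194)) = 4*(108177*(-1/1679194)) = 4*(-108177/1679194) = -216354/839597 ≈ -0.25769)
B(515)/M = -496/(-216354/839597) = -496*(-839597/216354) = 208220056/108177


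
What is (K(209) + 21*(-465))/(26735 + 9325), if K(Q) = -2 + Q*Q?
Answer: 16957/18030 ≈ 0.94049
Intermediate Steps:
K(Q) = -2 + Q²
(K(209) + 21*(-465))/(26735 + 9325) = ((-2 + 209²) + 21*(-465))/(26735 + 9325) = ((-2 + 43681) - 9765)/36060 = (43679 - 9765)*(1/36060) = 33914*(1/36060) = 16957/18030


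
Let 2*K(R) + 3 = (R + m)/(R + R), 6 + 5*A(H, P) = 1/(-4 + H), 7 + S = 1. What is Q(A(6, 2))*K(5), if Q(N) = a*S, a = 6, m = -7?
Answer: 288/5 ≈ 57.600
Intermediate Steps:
S = -6 (S = -7 + 1 = -6)
A(H, P) = -6/5 + 1/(5*(-4 + H))
Q(N) = -36 (Q(N) = 6*(-6) = -36)
K(R) = -3/2 + (-7 + R)/(4*R) (K(R) = -3/2 + ((R - 7)/(R + R))/2 = -3/2 + ((-7 + R)/((2*R)))/2 = -3/2 + ((-7 + R)*(1/(2*R)))/2 = -3/2 + ((-7 + R)/(2*R))/2 = -3/2 + (-7 + R)/(4*R))
Q(A(6, 2))*K(5) = -9*(-7 - 5*5)/5 = -9*(-7 - 25)/5 = -9*(-32)/5 = -36*(-8/5) = 288/5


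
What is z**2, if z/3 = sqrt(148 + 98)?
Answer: 2214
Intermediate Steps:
z = 3*sqrt(246) (z = 3*sqrt(148 + 98) = 3*sqrt(246) ≈ 47.053)
z**2 = (3*sqrt(246))**2 = 2214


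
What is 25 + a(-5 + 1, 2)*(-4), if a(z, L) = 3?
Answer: 13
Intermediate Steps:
25 + a(-5 + 1, 2)*(-4) = 25 + 3*(-4) = 25 - 12 = 13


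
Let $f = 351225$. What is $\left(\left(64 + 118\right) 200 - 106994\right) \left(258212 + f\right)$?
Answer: $-43022595578$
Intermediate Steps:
$\left(\left(64 + 118\right) 200 - 106994\right) \left(258212 + f\right) = \left(\left(64 + 118\right) 200 - 106994\right) \left(258212 + 351225\right) = \left(182 \cdot 200 - 106994\right) 609437 = \left(36400 - 106994\right) 609437 = \left(-70594\right) 609437 = -43022595578$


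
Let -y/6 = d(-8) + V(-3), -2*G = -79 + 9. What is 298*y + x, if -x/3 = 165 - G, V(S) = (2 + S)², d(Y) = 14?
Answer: -27210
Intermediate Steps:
G = 35 (G = -(-79 + 9)/2 = -½*(-70) = 35)
y = -90 (y = -6*(14 + (2 - 3)²) = -6*(14 + (-1)²) = -6*(14 + 1) = -6*15 = -90)
x = -390 (x = -3*(165 - 1*35) = -3*(165 - 35) = -3*130 = -390)
298*y + x = 298*(-90) - 390 = -26820 - 390 = -27210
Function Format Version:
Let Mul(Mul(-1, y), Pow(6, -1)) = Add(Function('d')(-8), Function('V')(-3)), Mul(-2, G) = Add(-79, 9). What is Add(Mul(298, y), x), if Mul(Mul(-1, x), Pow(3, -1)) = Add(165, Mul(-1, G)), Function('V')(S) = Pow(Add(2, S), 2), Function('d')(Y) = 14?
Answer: -27210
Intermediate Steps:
G = 35 (G = Mul(Rational(-1, 2), Add(-79, 9)) = Mul(Rational(-1, 2), -70) = 35)
y = -90 (y = Mul(-6, Add(14, Pow(Add(2, -3), 2))) = Mul(-6, Add(14, Pow(-1, 2))) = Mul(-6, Add(14, 1)) = Mul(-6, 15) = -90)
x = -390 (x = Mul(-3, Add(165, Mul(-1, 35))) = Mul(-3, Add(165, -35)) = Mul(-3, 130) = -390)
Add(Mul(298, y), x) = Add(Mul(298, -90), -390) = Add(-26820, -390) = -27210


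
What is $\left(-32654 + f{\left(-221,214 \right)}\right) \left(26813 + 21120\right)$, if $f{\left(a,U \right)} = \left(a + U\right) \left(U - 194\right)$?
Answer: $-1571914802$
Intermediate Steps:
$f{\left(a,U \right)} = \left(-194 + U\right) \left(U + a\right)$ ($f{\left(a,U \right)} = \left(U + a\right) \left(-194 + U\right) = \left(-194 + U\right) \left(U + a\right)$)
$\left(-32654 + f{\left(-221,214 \right)}\right) \left(26813 + 21120\right) = \left(-32654 + \left(214^{2} - 41516 - -42874 + 214 \left(-221\right)\right)\right) \left(26813 + 21120\right) = \left(-32654 + \left(45796 - 41516 + 42874 - 47294\right)\right) 47933 = \left(-32654 - 140\right) 47933 = \left(-32794\right) 47933 = -1571914802$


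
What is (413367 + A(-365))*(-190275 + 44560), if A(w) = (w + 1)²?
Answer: -79540427045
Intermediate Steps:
A(w) = (1 + w)²
(413367 + A(-365))*(-190275 + 44560) = (413367 + (1 - 365)²)*(-190275 + 44560) = (413367 + (-364)²)*(-145715) = (413367 + 132496)*(-145715) = 545863*(-145715) = -79540427045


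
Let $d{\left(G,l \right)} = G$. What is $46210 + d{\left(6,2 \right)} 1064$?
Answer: $52594$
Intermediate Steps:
$46210 + d{\left(6,2 \right)} 1064 = 46210 + 6 \cdot 1064 = 46210 + 6384 = 52594$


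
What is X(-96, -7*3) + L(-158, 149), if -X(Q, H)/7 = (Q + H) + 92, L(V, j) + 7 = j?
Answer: 317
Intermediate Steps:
L(V, j) = -7 + j
X(Q, H) = -644 - 7*H - 7*Q (X(Q, H) = -7*((Q + H) + 92) = -7*((H + Q) + 92) = -7*(92 + H + Q) = -644 - 7*H - 7*Q)
X(-96, -7*3) + L(-158, 149) = (-644 - (-49)*3 - 7*(-96)) + (-7 + 149) = (-644 - 7*(-21) + 672) + 142 = (-644 + 147 + 672) + 142 = 175 + 142 = 317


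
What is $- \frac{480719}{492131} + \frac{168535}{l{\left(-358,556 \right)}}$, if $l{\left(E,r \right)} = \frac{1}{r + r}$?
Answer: $\frac{92230722989801}{492131} \approx 1.8741 \cdot 10^{8}$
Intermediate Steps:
$l{\left(E,r \right)} = \frac{1}{2 r}$
$- \frac{480719}{492131} + \frac{168535}{l{\left(-358,556 \right)}} = - \frac{480719}{492131} + \frac{168535}{\frac{1}{2} \cdot \frac{1}{556}} = \left(-480719\right) \frac{1}{492131} + \frac{168535}{\frac{1}{2} \cdot \frac{1}{556}} = - \frac{480719}{492131} + 168535 \frac{1}{\frac{1}{1112}} = - \frac{480719}{492131} + 168535 \cdot 1112 = - \frac{480719}{492131} + 187410920 = \frac{92230722989801}{492131}$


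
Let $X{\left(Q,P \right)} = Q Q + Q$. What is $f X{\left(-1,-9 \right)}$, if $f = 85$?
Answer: $0$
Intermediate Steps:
$X{\left(Q,P \right)} = Q + Q^{2}$ ($X{\left(Q,P \right)} = Q^{2} + Q = Q + Q^{2}$)
$f X{\left(-1,-9 \right)} = 85 \left(- (1 - 1)\right) = 85 \left(\left(-1\right) 0\right) = 85 \cdot 0 = 0$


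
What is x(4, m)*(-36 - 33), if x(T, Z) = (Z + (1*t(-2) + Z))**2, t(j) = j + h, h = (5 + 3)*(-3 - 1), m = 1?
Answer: -70656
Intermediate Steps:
h = -32 (h = 8*(-4) = -32)
t(j) = -32 + j (t(j) = j - 32 = -32 + j)
x(T, Z) = (-34 + 2*Z)**2 (x(T, Z) = (Z + (1*(-32 - 2) + Z))**2 = (Z + (1*(-34) + Z))**2 = (Z + (-34 + Z))**2 = (-34 + 2*Z)**2)
x(4, m)*(-36 - 33) = (4*(-17 + 1)**2)*(-36 - 33) = (4*(-16)**2)*(-69) = (4*256)*(-69) = 1024*(-69) = -70656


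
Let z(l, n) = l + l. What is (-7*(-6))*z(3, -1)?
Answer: 252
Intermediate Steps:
z(l, n) = 2*l
(-7*(-6))*z(3, -1) = (-7*(-6))*(2*3) = 42*6 = 252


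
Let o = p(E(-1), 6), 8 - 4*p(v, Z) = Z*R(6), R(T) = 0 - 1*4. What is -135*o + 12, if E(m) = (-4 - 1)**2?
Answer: -1068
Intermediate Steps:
E(m) = 25 (E(m) = (-5)**2 = 25)
R(T) = -4 (R(T) = 0 - 4 = -4)
p(v, Z) = 2 + Z (p(v, Z) = 2 - Z*(-4)/4 = 2 - (-1)*Z = 2 + Z)
o = 8 (o = 2 + 6 = 8)
-135*o + 12 = -135*8 + 12 = -1080 + 12 = -1068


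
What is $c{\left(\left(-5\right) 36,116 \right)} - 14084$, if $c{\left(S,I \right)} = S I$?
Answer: $-34964$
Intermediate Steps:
$c{\left(S,I \right)} = I S$
$c{\left(\left(-5\right) 36,116 \right)} - 14084 = 116 \left(\left(-5\right) 36\right) - 14084 = 116 \left(-180\right) - 14084 = -20880 - 14084 = -34964$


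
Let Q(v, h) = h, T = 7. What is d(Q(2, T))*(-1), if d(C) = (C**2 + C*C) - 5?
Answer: -93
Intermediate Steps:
d(C) = -5 + 2*C**2 (d(C) = (C**2 + C**2) - 5 = 2*C**2 - 5 = -5 + 2*C**2)
d(Q(2, T))*(-1) = (-5 + 2*7**2)*(-1) = (-5 + 2*49)*(-1) = (-5 + 98)*(-1) = 93*(-1) = -93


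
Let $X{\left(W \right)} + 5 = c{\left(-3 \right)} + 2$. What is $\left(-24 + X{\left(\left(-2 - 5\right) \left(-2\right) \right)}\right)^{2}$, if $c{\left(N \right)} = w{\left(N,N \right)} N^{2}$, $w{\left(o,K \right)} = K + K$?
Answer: $6561$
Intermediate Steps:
$w{\left(o,K \right)} = 2 K$
$c{\left(N \right)} = 2 N^{3}$ ($c{\left(N \right)} = 2 N N^{2} = 2 N^{3}$)
$X{\left(W \right)} = -57$ ($X{\left(W \right)} = -5 + \left(2 \left(-3\right)^{3} + 2\right) = -5 + \left(2 \left(-27\right) + 2\right) = -5 + \left(-54 + 2\right) = -5 - 52 = -57$)
$\left(-24 + X{\left(\left(-2 - 5\right) \left(-2\right) \right)}\right)^{2} = \left(-24 - 57\right)^{2} = \left(-81\right)^{2} = 6561$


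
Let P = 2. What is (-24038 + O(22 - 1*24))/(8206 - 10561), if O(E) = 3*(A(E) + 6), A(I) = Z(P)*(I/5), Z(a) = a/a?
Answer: 120106/11775 ≈ 10.200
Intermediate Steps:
Z(a) = 1
A(I) = I/5 (A(I) = 1*(I/5) = I/5)
O(E) = 18 + 3*E/5 (O(E) = 3*(E/5 + 6) = 3*(6 + E/5) = 18 + 3*E/5)
(-24038 + O(22 - 1*24))/(8206 - 10561) = (-24038 + (18 + 3*(22 - 1*24)/5))/(8206 - 10561) = (-24038 + (18 + 3*(22 - 24)/5))/(-2355) = (-24038 + (18 + (⅗)*(-2)))*(-1/2355) = (-24038 + (18 - 6/5))*(-1/2355) = (-24038 + 84/5)*(-1/2355) = -120106/5*(-1/2355) = 120106/11775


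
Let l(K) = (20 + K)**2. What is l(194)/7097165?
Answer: 45796/7097165 ≈ 0.0064527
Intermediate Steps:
l(194)/7097165 = (20 + 194)**2/7097165 = 214**2*(1/7097165) = 45796*(1/7097165) = 45796/7097165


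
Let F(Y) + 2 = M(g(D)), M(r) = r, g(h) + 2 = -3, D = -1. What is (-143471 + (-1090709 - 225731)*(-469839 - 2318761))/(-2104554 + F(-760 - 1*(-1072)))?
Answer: -3671024440529/2104561 ≈ -1.7443e+6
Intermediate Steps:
g(h) = -5 (g(h) = -2 - 3 = -5)
F(Y) = -7 (F(Y) = -2 - 5 = -7)
(-143471 + (-1090709 - 225731)*(-469839 - 2318761))/(-2104554 + F(-760 - 1*(-1072))) = (-143471 + (-1090709 - 225731)*(-469839 - 2318761))/(-2104554 - 7) = (-143471 - 1316440*(-2788600))/(-2104561) = (-143471 + 3671024584000)*(-1/2104561) = 3671024440529*(-1/2104561) = -3671024440529/2104561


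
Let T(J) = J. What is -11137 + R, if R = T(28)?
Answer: -11109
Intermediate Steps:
R = 28
-11137 + R = -11137 + 28 = -11109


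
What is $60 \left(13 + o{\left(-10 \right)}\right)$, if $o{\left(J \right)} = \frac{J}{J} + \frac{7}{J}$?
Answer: $798$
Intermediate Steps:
$o{\left(J \right)} = 1 + \frac{7}{J}$
$60 \left(13 + o{\left(-10 \right)}\right) = 60 \left(13 + \frac{7 - 10}{-10}\right) = 60 \left(13 - - \frac{3}{10}\right) = 60 \left(13 + \frac{3}{10}\right) = 60 \cdot \frac{133}{10} = 798$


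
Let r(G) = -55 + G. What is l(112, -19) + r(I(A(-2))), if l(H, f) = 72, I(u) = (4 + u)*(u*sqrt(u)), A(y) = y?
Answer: 17 - 4*I*sqrt(2) ≈ 17.0 - 5.6569*I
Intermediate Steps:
I(u) = u**(3/2)*(4 + u) (I(u) = (4 + u)*u**(3/2) = u**(3/2)*(4 + u))
l(112, -19) + r(I(A(-2))) = 72 + (-55 + (-2)**(3/2)*(4 - 2)) = 72 + (-55 - 2*I*sqrt(2)*2) = 72 + (-55 - 4*I*sqrt(2)) = 17 - 4*I*sqrt(2)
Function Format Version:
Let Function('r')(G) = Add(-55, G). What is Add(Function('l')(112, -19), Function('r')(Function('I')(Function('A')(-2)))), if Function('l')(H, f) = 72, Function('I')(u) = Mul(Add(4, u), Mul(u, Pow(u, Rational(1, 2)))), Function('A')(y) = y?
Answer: Add(17, Mul(-4, I, Pow(2, Rational(1, 2)))) ≈ Add(17.000, Mul(-5.6569, I))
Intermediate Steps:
Function('I')(u) = Mul(Pow(u, Rational(3, 2)), Add(4, u)) (Function('I')(u) = Mul(Add(4, u), Pow(u, Rational(3, 2))) = Mul(Pow(u, Rational(3, 2)), Add(4, u)))
Add(Function('l')(112, -19), Function('r')(Function('I')(Function('A')(-2)))) = Add(72, Add(-55, Mul(Pow(-2, Rational(3, 2)), Add(4, -2)))) = Add(72, Add(-55, Mul(Mul(-2, I, Pow(2, Rational(1, 2))), 2))) = Add(72, Add(-55, Mul(-4, I, Pow(2, Rational(1, 2))))) = Add(17, Mul(-4, I, Pow(2, Rational(1, 2))))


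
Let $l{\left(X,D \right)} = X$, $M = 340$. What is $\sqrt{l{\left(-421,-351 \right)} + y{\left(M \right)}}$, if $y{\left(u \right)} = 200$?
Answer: $i \sqrt{221} \approx 14.866 i$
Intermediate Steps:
$\sqrt{l{\left(-421,-351 \right)} + y{\left(M \right)}} = \sqrt{-421 + 200} = \sqrt{-221} = i \sqrt{221}$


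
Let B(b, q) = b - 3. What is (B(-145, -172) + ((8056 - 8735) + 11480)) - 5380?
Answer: 5273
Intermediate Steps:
B(b, q) = -3 + b
(B(-145, -172) + ((8056 - 8735) + 11480)) - 5380 = ((-3 - 145) + ((8056 - 8735) + 11480)) - 5380 = (-148 + (-679 + 11480)) - 5380 = (-148 + 10801) - 5380 = 10653 - 5380 = 5273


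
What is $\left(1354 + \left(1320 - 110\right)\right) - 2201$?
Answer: $363$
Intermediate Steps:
$\left(1354 + \left(1320 - 110\right)\right) - 2201 = \left(1354 + 1210\right) - 2201 = 2564 - 2201 = 363$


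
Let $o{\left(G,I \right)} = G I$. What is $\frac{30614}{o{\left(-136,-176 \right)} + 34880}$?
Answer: $\frac{15307}{29408} \approx 0.5205$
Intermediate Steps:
$\frac{30614}{o{\left(-136,-176 \right)} + 34880} = \frac{30614}{\left(-136\right) \left(-176\right) + 34880} = \frac{30614}{23936 + 34880} = \frac{30614}{58816} = 30614 \cdot \frac{1}{58816} = \frac{15307}{29408}$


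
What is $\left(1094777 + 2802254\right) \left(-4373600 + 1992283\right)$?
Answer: $-9280066169827$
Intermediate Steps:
$\left(1094777 + 2802254\right) \left(-4373600 + 1992283\right) = 3897031 \left(-2381317\right) = -9280066169827$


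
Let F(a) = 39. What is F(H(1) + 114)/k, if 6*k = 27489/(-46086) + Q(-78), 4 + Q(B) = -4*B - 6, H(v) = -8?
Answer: 1198236/1543387 ≈ 0.77637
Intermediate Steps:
Q(B) = -10 - 4*B (Q(B) = -4 + (-4*B - 6) = -4 + (-6 - 4*B) = -10 - 4*B)
k = 1543387/30724 (k = (27489/(-46086) + (-10 - 4*(-78)))/6 = (27489*(-1/46086) + (-10 + 312))/6 = (-9163/15362 + 302)/6 = (⅙)*(4630161/15362) = 1543387/30724 ≈ 50.234)
F(H(1) + 114)/k = 39/(1543387/30724) = 39*(30724/1543387) = 1198236/1543387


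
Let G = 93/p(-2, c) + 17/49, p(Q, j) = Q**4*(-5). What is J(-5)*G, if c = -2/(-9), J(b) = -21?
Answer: 9591/560 ≈ 17.127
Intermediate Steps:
c = 2/9 (c = -2*(-1/9) = 2/9 ≈ 0.22222)
p(Q, j) = -5*Q**4
G = -3197/3920 (G = 93/((-5*(-2)**4)) + 17/49 = 93/((-5*16)) + 17*(1/49) = 93/(-80) + 17/49 = 93*(-1/80) + 17/49 = -93/80 + 17/49 = -3197/3920 ≈ -0.81556)
J(-5)*G = -21*(-3197/3920) = 9591/560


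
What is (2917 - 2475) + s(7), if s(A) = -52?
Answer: 390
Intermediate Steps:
(2917 - 2475) + s(7) = (2917 - 2475) - 52 = 442 - 52 = 390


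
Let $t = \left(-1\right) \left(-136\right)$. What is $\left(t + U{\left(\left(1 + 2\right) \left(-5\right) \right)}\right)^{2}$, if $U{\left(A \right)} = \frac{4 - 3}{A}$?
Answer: $\frac{4157521}{225} \approx 18478.0$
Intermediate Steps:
$U{\left(A \right)} = \frac{1}{A}$ ($U{\left(A \right)} = 1 \frac{1}{A} = \frac{1}{A}$)
$t = 136$
$\left(t + U{\left(\left(1 + 2\right) \left(-5\right) \right)}\right)^{2} = \left(136 + \frac{1}{\left(1 + 2\right) \left(-5\right)}\right)^{2} = \left(136 + \frac{1}{3 \left(-5\right)}\right)^{2} = \left(136 + \frac{1}{-15}\right)^{2} = \left(136 - \frac{1}{15}\right)^{2} = \left(\frac{2039}{15}\right)^{2} = \frac{4157521}{225}$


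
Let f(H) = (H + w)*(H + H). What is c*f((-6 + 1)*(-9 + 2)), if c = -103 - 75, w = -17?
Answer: -224280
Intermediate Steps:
c = -178
f(H) = 2*H*(-17 + H) (f(H) = (H - 17)*(H + H) = (-17 + H)*(2*H) = 2*H*(-17 + H))
c*f((-6 + 1)*(-9 + 2)) = -356*(-6 + 1)*(-9 + 2)*(-17 + (-6 + 1)*(-9 + 2)) = -356*(-5*(-7))*(-17 - 5*(-7)) = -356*35*(-17 + 35) = -356*35*18 = -178*1260 = -224280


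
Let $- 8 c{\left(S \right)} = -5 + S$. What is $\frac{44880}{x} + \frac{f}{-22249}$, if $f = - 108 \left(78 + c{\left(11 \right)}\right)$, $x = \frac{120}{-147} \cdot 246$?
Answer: $- \frac{203525524}{912209} \approx -223.11$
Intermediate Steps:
$c{\left(S \right)} = \frac{5}{8} - \frac{S}{8}$ ($c{\left(S \right)} = - \frac{-5 + S}{8} = \frac{5}{8} - \frac{S}{8}$)
$x = - \frac{9840}{49}$ ($x = 120 \left(- \frac{1}{147}\right) 246 = \left(- \frac{40}{49}\right) 246 = - \frac{9840}{49} \approx -200.82$)
$f = -8343$ ($f = - 108 \left(78 + \left(\frac{5}{8} - \frac{11}{8}\right)\right) = - 108 \left(78 - \frac{3}{4}\right) = \left(-108\right) \frac{309}{4} = -8343$)
$\frac{44880}{x} + \frac{f}{-22249} = \frac{44880}{- \frac{9840}{49}} - \frac{8343}{-22249} = 44880 \left(- \frac{49}{9840}\right) - - \frac{8343}{22249} = - \frac{9163}{41} + \frac{8343}{22249} = - \frac{203525524}{912209}$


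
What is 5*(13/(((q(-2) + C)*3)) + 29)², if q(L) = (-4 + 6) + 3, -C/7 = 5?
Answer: 6744409/1620 ≈ 4163.2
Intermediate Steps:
C = -35 (C = -7*5 = -35)
q(L) = 5 (q(L) = 2 + 3 = 5)
5*(13/(((q(-2) + C)*3)) + 29)² = 5*(13/(((5 - 35)*3)) + 29)² = 5*(13/((-30*3)) + 29)² = 5*(13/(-90) + 29)² = 5*(13*(-1/90) + 29)² = 5*(-13/90 + 29)² = 5*(2597/90)² = 5*(6744409/8100) = 6744409/1620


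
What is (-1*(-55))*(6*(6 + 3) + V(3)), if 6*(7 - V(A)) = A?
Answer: 6655/2 ≈ 3327.5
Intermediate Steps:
V(A) = 7 - A/6
(-1*(-55))*(6*(6 + 3) + V(3)) = (-1*(-55))*(6*(6 + 3) + (7 - ⅙*3)) = 55*(6*9 + (7 - ½)) = 55*(54 + 13/2) = 55*(121/2) = 6655/2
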